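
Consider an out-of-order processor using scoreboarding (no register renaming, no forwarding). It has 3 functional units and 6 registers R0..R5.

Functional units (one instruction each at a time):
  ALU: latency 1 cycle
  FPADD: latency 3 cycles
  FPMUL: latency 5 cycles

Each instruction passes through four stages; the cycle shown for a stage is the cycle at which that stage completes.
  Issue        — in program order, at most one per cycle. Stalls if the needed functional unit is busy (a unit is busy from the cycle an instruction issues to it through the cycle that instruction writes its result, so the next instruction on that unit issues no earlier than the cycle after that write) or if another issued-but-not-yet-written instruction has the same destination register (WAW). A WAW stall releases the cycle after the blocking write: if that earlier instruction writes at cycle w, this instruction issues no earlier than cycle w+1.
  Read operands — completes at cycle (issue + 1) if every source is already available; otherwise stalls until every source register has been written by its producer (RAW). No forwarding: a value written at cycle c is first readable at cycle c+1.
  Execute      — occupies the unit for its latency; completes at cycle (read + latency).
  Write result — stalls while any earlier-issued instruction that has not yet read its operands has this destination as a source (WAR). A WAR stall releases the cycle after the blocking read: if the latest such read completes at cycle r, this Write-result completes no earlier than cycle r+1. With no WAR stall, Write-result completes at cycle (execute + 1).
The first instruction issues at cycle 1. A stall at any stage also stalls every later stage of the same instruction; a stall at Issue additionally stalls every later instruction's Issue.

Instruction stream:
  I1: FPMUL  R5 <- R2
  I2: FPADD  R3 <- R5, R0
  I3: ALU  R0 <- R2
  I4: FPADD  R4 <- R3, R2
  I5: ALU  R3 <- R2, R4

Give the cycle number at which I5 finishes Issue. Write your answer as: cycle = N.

cycle = 15

cycle 1: I1 dispatched to FPMUL
cycle 2: I1 operands ready, I2 dispatched to FPADD
cycle 3: I3 dispatched to ALU
cycle 4: I3 operands ready
cycle 5: I3 complete
cycle 7: I1 complete
cycle 8: R5←I1
cycle 9: I2 operands ready
cycle 10: R0←I3
cycle 12: I2 complete
cycle 13: R3←I2
cycle 14: I4 dispatched to FPADD
cycle 15: I4 operands ready, I5 dispatched to ALU
cycle 18: I4 complete
cycle 19: R4←I4
cycle 20: I5 operands ready
cycle 21: I5 complete
cycle 22: R3←I5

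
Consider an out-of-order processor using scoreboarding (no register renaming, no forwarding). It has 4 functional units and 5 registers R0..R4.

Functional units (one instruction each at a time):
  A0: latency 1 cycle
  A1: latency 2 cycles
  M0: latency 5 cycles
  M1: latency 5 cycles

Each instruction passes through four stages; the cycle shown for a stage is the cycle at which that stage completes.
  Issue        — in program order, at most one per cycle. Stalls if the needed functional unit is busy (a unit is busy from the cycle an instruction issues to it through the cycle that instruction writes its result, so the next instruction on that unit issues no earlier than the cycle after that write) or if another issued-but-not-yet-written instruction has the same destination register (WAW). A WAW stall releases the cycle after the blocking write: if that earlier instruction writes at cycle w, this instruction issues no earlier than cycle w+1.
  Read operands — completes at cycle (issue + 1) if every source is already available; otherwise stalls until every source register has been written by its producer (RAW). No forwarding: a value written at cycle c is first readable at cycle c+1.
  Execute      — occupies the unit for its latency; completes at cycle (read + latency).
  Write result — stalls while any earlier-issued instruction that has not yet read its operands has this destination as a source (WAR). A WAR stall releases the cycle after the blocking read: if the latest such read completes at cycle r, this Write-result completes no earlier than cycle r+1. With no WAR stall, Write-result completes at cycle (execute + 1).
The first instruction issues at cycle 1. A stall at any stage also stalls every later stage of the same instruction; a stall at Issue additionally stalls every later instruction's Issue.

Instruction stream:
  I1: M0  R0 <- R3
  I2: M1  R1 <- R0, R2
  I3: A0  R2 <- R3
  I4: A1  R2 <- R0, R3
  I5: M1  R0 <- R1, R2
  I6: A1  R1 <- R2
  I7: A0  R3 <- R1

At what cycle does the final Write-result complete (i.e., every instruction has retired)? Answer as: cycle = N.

I1  is:1  ro:2  ex:7  wr:8
I2  is:2  ro:9  ex:14  wr:15  — RAW R0: wait I1 write@8
I3  is:3  ro:4  ex:5  wr:10  — WAR R2: wait I2 read@9
I4  is:11  ro:12  ex:14  wr:15  — WAW R2: wait I3 write@10
I5  is:16  ro:17  ex:22  wr:23  — struct: M1 busy until I2 writes@15
I6  is:17  ro:18  ex:20  wr:21
I7  is:18  ro:22  ex:23  wr:24  — RAW R1: wait I6 write@21

cycle = 24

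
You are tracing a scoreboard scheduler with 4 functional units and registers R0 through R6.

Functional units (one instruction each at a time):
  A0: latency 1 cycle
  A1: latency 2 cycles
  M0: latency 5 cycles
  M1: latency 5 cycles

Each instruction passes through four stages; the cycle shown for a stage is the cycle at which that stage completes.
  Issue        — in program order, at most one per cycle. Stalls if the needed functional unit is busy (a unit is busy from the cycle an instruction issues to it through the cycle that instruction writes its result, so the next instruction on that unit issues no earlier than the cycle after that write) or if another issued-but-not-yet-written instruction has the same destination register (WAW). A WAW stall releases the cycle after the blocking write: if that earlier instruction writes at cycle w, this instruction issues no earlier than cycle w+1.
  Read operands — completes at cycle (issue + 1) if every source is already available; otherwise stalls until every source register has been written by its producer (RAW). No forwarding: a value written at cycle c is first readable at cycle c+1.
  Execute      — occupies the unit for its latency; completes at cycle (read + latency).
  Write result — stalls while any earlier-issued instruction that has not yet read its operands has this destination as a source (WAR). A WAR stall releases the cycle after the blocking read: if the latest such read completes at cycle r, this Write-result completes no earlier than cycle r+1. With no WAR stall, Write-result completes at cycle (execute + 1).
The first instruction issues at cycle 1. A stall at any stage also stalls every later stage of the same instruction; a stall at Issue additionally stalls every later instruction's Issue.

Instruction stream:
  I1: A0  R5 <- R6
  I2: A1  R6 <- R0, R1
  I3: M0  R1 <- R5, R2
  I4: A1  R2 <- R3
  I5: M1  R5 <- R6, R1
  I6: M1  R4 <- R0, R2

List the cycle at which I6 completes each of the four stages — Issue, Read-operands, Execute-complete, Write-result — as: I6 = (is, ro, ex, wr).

I1  is:1  ro:2  ex:3  wr:4
I2  is:2  ro:3  ex:5  wr:6
I3  is:3  ro:5  ex:10  wr:11  — RAW R5: wait I1 write@4
I4  is:7  ro:8  ex:10  wr:11  — struct: A1 busy until I2 writes@6
I5  is:8  ro:12  ex:17  wr:18  — RAW R1: wait I3 write@11
I6  is:19  ro:20  ex:25  wr:26  — struct: M1 busy until I5 writes@18

I6 = (19, 20, 25, 26)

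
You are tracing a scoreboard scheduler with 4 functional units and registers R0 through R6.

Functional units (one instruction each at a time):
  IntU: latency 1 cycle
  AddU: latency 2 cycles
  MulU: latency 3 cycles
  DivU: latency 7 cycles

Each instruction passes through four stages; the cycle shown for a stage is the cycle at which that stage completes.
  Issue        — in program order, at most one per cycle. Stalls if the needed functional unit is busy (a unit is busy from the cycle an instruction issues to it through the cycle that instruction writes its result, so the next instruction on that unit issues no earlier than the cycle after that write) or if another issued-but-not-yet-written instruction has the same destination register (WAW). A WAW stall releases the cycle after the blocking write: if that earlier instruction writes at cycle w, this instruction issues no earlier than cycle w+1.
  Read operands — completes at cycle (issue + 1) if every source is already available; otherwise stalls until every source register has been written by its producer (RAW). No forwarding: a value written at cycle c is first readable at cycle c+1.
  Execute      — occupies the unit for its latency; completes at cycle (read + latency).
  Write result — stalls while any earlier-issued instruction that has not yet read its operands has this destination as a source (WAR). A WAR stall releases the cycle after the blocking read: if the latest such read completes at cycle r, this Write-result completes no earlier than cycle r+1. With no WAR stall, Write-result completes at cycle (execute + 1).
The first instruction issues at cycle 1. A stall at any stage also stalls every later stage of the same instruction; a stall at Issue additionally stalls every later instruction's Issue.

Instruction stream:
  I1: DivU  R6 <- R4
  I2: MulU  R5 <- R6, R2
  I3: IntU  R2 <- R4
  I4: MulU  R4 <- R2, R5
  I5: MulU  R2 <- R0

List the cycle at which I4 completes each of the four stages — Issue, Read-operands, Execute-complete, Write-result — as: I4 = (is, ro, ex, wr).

I1 -> (1, 2, 9, 10)
I2 -> (2, 11, 14, 15)  // RAW R6: wait I1 write@10
I3 -> (3, 4, 5, 12)  // WAR R2: wait I2 read@11
I4 -> (16, 17, 20, 21)  // struct: MulU busy until I2 writes@15
I5 -> (22, 23, 26, 27)  // struct: MulU busy until I4 writes@21

I4 = (16, 17, 20, 21)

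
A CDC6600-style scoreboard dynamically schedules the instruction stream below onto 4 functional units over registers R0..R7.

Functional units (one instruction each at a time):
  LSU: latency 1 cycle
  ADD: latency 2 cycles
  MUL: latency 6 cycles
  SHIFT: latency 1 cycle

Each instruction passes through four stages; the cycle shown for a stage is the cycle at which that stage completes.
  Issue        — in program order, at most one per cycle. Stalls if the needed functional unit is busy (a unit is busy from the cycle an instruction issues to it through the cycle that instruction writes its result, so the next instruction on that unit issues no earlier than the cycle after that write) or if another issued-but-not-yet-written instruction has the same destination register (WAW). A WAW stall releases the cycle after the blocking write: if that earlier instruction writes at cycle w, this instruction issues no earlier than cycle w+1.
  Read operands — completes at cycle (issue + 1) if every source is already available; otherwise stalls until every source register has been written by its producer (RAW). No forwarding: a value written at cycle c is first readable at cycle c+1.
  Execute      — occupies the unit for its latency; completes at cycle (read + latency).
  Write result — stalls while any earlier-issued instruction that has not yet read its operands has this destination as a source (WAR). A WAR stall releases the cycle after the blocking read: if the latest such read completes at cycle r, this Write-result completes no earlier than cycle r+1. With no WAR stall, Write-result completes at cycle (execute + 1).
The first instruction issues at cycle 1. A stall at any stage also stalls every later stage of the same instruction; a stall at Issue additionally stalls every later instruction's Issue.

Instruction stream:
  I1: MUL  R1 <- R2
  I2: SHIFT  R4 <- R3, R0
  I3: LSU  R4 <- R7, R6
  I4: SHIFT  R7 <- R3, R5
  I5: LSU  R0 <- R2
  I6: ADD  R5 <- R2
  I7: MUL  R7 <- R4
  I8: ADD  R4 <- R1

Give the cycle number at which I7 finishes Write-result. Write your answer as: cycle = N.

cycle = 20

t=1  I1→MUL
t=2  I1 RO, I2→SHIFT
t=3  I2 RO
t=4  I2 EX
t=5  I2 WR R4
t=6  I3→LSU
t=7  I3 RO, I4→SHIFT
t=8  I1 EX, I3 EX, I4 RO
t=9  I1 WR R1, I3 WR R4, I4 EX
t=10  I4 WR R7, I5→LSU
t=11  I5 RO, I6→ADD
t=12  I5 EX, I6 RO, I7→MUL
t=13  I5 WR R0, I7 RO
t=14  I6 EX
t=15  I6 WR R5
t=16  I8→ADD
t=17  I8 RO
t=19  I7 EX, I8 EX
t=20  I7 WR R7, I8 WR R4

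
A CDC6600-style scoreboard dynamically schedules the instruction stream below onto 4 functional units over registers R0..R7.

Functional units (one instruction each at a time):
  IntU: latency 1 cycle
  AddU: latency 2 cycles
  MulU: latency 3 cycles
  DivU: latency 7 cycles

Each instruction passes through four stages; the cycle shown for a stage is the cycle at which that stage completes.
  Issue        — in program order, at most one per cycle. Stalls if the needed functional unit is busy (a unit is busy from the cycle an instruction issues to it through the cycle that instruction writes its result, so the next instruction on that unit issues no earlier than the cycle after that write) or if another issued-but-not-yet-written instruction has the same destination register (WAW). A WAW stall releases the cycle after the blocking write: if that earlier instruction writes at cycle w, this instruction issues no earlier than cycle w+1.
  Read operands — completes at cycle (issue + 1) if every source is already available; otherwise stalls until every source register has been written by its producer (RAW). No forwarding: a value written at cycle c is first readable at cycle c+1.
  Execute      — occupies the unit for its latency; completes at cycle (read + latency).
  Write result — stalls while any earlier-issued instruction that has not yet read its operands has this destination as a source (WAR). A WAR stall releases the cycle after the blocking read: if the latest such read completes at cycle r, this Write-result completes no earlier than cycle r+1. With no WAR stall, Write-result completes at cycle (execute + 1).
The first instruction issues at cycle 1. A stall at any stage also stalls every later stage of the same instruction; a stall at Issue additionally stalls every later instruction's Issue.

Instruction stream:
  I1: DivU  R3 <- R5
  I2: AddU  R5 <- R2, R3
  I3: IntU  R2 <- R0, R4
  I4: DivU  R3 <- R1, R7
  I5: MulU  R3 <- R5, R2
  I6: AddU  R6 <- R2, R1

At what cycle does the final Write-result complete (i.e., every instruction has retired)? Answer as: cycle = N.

[1] issue I1 (DivU)
[2] I1 read-ops, issue I2 (AddU)
[3] issue I3 (IntU)
[4] I3 read-ops
[5] I3 finished on IntU
[9] I1 finished on DivU
[10] I1→R3
[11] I2 read-ops, issue I4 (DivU)
[12] I3→R2, I4 read-ops
[13] I2 finished on AddU
[14] I2→R5
[19] I4 finished on DivU
[20] I4→R3
[21] issue I5 (MulU)
[22] I5 read-ops, issue I6 (AddU)
[23] I6 read-ops
[25] I5 finished on MulU, I6 finished on AddU
[26] I5→R3, I6→R6

cycle = 26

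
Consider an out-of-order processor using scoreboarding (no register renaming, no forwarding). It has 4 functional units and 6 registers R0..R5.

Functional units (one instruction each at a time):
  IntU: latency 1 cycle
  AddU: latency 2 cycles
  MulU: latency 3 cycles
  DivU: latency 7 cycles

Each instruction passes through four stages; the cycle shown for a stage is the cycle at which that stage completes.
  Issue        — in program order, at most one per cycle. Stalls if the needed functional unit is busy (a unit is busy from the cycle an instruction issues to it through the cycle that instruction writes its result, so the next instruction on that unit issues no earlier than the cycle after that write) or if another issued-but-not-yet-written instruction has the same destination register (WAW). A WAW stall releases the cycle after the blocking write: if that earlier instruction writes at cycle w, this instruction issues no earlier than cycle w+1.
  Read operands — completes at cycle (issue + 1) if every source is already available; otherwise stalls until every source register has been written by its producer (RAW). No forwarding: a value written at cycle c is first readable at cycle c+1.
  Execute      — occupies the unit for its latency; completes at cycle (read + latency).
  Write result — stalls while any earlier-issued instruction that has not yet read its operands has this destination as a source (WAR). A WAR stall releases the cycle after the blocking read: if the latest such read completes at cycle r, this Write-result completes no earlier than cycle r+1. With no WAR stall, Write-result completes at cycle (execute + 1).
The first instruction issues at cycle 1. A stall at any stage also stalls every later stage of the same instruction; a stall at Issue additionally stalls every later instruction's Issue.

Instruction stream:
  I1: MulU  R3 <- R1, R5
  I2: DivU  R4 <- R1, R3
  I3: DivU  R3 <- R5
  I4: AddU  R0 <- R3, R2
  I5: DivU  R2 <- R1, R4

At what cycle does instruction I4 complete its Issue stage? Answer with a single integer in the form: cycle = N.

cycle = 17

cycle 1: I1 dispatched to MulU
cycle 2: I1 operands ready, I2 dispatched to DivU
cycle 5: I1 complete
cycle 6: R3←I1
cycle 7: I2 operands ready
cycle 14: I2 complete
cycle 15: R4←I2
cycle 16: I3 dispatched to DivU
cycle 17: I3 operands ready, I4 dispatched to AddU
cycle 24: I3 complete
cycle 25: R3←I3
cycle 26: I4 operands ready, I5 dispatched to DivU
cycle 27: I5 operands ready
cycle 28: I4 complete
cycle 29: R0←I4
cycle 34: I5 complete
cycle 35: R2←I5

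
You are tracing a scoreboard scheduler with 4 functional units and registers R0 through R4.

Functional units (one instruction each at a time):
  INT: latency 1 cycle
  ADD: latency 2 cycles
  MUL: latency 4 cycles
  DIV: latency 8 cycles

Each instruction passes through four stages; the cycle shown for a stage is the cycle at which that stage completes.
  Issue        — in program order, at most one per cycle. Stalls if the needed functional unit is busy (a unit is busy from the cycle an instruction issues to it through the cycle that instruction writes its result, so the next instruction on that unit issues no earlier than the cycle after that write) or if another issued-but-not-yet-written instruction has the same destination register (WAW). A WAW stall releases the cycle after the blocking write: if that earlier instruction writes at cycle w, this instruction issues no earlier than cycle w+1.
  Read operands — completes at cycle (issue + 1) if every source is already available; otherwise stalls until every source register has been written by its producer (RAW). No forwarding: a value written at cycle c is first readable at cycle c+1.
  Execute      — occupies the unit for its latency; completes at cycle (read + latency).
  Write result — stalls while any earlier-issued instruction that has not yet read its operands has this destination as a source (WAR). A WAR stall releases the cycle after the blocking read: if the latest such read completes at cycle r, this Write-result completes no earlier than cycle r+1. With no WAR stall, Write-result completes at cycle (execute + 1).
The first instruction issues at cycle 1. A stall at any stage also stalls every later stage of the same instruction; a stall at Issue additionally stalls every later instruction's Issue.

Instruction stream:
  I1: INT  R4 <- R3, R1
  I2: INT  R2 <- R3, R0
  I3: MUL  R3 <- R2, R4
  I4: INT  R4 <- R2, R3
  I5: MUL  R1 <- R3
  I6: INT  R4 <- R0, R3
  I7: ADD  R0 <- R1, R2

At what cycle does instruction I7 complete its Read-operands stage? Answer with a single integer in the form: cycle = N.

cycle = 22

t=1  I1 dispatched to INT
t=2  I1 operands ready
t=3  I1 complete
t=4  R4←I1
t=5  I2 dispatched to INT
t=6  I2 operands ready · I3 dispatched to MUL
t=7  I2 complete
t=8  R2←I2
t=9  I3 operands ready · I4 dispatched to INT
t=13  I3 complete
t=14  R3←I3
t=15  I4 operands ready · I5 dispatched to MUL
t=16  I4 complete · I5 operands ready
t=17  R4←I4
t=18  I6 dispatched to INT
t=19  I6 operands ready · I7 dispatched to ADD
t=20  I5 complete · I6 complete
t=21  R1←I5 · R4←I6
t=22  I7 operands ready
t=24  I7 complete
t=25  R0←I7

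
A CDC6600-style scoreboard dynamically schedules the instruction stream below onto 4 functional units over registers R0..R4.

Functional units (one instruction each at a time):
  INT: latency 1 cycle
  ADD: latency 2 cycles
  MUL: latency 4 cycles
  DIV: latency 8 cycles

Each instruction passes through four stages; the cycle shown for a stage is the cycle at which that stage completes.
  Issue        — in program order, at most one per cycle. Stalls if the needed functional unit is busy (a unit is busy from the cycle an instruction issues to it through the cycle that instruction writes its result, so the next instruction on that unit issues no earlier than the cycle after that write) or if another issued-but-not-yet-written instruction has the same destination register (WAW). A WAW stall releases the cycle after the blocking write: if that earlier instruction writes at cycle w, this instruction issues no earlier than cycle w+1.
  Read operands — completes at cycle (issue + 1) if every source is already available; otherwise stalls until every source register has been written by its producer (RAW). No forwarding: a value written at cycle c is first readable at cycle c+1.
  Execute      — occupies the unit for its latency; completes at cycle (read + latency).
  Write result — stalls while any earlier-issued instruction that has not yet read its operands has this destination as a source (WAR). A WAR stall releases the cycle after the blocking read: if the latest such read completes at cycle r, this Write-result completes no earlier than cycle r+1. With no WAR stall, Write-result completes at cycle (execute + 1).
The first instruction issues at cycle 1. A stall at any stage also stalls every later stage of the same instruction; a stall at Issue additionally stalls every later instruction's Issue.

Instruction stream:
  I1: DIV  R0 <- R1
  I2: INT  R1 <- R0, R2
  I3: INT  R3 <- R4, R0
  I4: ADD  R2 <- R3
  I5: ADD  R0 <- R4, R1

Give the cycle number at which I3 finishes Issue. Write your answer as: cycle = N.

cycle = 15

[1] I1 dispatched to DIV
[2] I1 operands ready, I2 dispatched to INT
[10] I1 complete
[11] R0←I1
[12] I2 operands ready
[13] I2 complete
[14] R1←I2
[15] I3 dispatched to INT
[16] I3 operands ready, I4 dispatched to ADD
[17] I3 complete
[18] R3←I3
[19] I4 operands ready
[21] I4 complete
[22] R2←I4
[23] I5 dispatched to ADD
[24] I5 operands ready
[26] I5 complete
[27] R0←I5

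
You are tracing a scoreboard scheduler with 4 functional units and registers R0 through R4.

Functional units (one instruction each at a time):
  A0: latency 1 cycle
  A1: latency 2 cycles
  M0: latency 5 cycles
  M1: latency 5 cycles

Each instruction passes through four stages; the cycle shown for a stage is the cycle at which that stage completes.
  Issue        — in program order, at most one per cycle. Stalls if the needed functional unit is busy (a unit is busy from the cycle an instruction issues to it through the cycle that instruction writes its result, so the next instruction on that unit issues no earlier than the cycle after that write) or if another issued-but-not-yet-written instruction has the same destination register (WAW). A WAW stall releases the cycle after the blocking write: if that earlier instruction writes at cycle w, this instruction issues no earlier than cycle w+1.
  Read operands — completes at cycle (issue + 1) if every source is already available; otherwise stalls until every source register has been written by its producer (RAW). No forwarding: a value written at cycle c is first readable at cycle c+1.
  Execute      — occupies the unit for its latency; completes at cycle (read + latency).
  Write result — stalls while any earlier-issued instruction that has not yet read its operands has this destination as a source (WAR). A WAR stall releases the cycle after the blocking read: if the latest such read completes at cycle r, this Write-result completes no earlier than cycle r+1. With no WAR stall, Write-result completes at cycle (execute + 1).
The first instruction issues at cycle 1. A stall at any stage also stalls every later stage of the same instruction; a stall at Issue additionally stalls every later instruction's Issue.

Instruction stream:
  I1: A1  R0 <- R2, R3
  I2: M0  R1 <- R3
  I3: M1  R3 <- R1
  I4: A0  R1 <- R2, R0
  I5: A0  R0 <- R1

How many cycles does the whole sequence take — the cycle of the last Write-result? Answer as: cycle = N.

cycle = 17

[1] I1→A1
[2] I1 RO; I2→M0
[3] I2 RO; I3→M1
[4] I1 EX
[5] I1 WR R0
[8] I2 EX
[9] I2 WR R1
[10] I3 RO; I4→A0
[11] I4 RO
[12] I4 EX
[13] I4 WR R1
[14] I5→A0
[15] I3 EX; I5 RO
[16] I3 WR R3; I5 EX
[17] I5 WR R0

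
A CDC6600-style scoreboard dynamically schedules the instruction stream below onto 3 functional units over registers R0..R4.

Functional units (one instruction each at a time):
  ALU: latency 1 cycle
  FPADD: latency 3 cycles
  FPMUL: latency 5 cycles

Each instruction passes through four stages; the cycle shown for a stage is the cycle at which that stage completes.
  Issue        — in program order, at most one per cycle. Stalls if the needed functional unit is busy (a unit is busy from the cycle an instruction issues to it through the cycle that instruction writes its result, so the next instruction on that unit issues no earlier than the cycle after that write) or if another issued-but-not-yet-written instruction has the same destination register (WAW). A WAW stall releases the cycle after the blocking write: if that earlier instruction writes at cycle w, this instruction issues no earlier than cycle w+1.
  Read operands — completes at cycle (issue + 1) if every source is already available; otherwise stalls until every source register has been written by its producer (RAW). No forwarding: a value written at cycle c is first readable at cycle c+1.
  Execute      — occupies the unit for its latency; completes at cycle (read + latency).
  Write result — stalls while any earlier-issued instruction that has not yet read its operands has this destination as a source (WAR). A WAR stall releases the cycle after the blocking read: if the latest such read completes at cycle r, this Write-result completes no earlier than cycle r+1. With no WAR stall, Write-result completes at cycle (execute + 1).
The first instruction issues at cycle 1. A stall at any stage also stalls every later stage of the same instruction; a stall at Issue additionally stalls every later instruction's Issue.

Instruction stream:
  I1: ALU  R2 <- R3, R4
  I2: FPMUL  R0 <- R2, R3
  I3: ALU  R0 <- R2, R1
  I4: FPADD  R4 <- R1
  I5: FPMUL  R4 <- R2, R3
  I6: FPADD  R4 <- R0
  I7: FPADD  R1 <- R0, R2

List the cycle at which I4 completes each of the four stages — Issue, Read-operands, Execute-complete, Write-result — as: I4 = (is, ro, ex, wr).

c1: I1 issues→ALU
c2: I1 reads | I2 issues→FPMUL
c3: I1 exec-done
c4: I1 writes R2
c5: I2 reads
c10: I2 exec-done
c11: I2 writes R0
c12: I3 issues→ALU
c13: I3 reads | I4 issues→FPADD
c14: I3 exec-done | I4 reads
c15: I3 writes R0
c17: I4 exec-done
c18: I4 writes R4
c19: I5 issues→FPMUL
c20: I5 reads
c25: I5 exec-done
c26: I5 writes R4
c27: I6 issues→FPADD
c28: I6 reads
c31: I6 exec-done
c32: I6 writes R4
c33: I7 issues→FPADD
c34: I7 reads
c37: I7 exec-done
c38: I7 writes R1

I4 = (13, 14, 17, 18)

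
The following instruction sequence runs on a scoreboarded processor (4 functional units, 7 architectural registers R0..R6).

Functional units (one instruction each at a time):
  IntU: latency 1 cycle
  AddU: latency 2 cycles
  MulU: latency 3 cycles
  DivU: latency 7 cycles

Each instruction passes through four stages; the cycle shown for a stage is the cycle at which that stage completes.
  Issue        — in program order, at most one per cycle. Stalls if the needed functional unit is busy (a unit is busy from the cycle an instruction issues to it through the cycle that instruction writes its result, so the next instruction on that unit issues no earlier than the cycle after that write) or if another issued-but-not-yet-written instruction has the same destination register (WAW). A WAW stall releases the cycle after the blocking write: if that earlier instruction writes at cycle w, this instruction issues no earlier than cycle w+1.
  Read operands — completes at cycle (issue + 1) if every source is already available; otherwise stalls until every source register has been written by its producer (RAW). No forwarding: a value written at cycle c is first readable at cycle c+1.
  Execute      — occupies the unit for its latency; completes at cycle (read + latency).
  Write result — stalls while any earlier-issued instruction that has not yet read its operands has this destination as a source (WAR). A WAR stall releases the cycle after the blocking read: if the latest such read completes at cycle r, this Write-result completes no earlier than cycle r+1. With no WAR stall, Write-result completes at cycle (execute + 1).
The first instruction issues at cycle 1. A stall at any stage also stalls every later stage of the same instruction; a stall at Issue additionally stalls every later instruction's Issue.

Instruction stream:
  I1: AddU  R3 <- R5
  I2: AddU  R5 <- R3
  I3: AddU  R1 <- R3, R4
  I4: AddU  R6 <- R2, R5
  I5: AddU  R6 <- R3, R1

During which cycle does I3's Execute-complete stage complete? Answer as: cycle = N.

cycle = 14

cycle 1: I1→AddU
cycle 2: I1 RO
cycle 4: I1 EX
cycle 5: I1 WR R3
cycle 6: I2→AddU
cycle 7: I2 RO
cycle 9: I2 EX
cycle 10: I2 WR R5
cycle 11: I3→AddU
cycle 12: I3 RO
cycle 14: I3 EX
cycle 15: I3 WR R1
cycle 16: I4→AddU
cycle 17: I4 RO
cycle 19: I4 EX
cycle 20: I4 WR R6
cycle 21: I5→AddU
cycle 22: I5 RO
cycle 24: I5 EX
cycle 25: I5 WR R6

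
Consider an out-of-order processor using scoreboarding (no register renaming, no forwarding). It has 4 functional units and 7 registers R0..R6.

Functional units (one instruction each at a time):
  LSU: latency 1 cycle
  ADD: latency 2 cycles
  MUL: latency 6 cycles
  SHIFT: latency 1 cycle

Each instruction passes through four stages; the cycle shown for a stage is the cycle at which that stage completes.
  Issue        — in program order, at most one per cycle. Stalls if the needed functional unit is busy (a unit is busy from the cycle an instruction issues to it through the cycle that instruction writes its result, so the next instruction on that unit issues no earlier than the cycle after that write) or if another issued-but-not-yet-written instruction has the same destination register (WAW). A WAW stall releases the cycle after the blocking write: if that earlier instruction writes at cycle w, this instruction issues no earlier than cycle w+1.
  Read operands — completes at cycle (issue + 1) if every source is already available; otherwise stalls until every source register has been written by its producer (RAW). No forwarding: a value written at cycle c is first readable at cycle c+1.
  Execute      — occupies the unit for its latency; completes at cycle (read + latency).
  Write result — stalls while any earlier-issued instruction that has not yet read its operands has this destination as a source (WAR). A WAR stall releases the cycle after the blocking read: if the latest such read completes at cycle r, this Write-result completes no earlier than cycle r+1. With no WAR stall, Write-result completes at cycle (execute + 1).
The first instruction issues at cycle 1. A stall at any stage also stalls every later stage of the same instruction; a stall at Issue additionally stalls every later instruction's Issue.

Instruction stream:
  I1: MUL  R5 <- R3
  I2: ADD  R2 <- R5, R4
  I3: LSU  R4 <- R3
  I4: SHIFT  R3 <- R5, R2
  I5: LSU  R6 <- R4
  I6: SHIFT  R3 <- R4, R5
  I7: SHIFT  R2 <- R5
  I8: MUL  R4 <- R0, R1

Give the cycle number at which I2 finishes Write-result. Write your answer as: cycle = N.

cycle = 13

I1  is:1  ro:2  ex:8  wr:9
I2  is:2  ro:10  ex:12  wr:13  — RAW R5: wait I1 write@9
I3  is:3  ro:4  ex:5  wr:11  — WAR R4: wait I2 read@10
I4  is:4  ro:14  ex:15  wr:16  — RAW R2: wait I2 write@13
I5  is:12  ro:13  ex:14  wr:15  — struct: LSU busy until I3 writes@11
I6  is:17  ro:18  ex:19  wr:20  — struct: SHIFT busy until I4 writes@16
I7  is:21  ro:22  ex:23  wr:24  — struct: SHIFT busy until I6 writes@20
I8  is:22  ro:23  ex:29  wr:30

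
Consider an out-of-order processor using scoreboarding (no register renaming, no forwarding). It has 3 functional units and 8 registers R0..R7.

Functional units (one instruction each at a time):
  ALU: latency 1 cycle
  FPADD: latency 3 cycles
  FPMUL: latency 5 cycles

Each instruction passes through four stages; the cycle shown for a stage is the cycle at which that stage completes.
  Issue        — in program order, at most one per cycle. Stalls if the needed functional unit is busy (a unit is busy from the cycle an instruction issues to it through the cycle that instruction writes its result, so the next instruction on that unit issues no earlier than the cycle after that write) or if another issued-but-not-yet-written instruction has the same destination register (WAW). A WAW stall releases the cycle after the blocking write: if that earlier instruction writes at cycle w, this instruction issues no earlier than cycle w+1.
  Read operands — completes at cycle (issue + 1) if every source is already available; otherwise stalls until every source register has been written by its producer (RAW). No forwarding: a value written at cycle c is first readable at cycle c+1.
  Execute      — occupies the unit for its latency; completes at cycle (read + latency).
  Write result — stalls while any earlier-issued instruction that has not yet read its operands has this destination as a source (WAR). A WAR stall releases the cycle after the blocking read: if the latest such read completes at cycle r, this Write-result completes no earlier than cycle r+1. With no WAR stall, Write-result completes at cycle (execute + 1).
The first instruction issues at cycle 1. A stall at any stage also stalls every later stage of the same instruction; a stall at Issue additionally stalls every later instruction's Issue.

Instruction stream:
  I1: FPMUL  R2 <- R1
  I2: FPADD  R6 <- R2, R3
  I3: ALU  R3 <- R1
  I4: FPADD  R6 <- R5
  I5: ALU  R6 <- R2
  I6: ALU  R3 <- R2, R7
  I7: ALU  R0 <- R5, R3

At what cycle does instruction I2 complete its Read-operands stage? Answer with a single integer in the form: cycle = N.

cycle = 9

[1] I1→FPMUL
[2] I1 RO | I2→FPADD
[3] I3→ALU
[4] I3 RO
[5] I3 EX
[7] I1 EX
[8] I1 WR R2
[9] I2 RO
[10] I3 WR R3
[12] I2 EX
[13] I2 WR R6
[14] I4→FPADD
[15] I4 RO
[18] I4 EX
[19] I4 WR R6
[20] I5→ALU
[21] I5 RO
[22] I5 EX
[23] I5 WR R6
[24] I6→ALU
[25] I6 RO
[26] I6 EX
[27] I6 WR R3
[28] I7→ALU
[29] I7 RO
[30] I7 EX
[31] I7 WR R0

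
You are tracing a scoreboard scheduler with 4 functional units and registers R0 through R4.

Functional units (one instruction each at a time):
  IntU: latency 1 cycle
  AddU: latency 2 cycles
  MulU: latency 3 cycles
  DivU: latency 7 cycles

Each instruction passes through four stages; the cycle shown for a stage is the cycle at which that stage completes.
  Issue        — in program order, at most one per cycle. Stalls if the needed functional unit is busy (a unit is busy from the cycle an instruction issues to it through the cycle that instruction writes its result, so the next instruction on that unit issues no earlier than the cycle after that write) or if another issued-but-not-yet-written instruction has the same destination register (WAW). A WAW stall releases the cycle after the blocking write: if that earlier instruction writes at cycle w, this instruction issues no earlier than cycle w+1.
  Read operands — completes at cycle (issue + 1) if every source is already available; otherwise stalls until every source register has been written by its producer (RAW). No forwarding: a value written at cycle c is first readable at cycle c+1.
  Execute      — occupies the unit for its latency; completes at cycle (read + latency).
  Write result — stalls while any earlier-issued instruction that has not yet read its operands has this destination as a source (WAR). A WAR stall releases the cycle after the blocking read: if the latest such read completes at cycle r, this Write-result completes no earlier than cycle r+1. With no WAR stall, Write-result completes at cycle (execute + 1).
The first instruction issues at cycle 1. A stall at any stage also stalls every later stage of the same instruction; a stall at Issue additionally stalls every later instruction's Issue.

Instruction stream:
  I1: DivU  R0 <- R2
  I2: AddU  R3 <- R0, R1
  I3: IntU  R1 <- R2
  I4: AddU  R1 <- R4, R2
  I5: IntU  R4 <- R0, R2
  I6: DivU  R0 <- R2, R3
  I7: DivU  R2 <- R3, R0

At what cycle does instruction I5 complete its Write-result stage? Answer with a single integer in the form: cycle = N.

cycle = 19

t=1  I1→DivU
t=2  I1 RO | I2→AddU
t=3  I3→IntU
t=4  I3 RO
t=5  I3 EX
t=9  I1 EX
t=10  I1 WR R0
t=11  I2 RO
t=12  I3 WR R1
t=13  I2 EX
t=14  I2 WR R3
t=15  I4→AddU
t=16  I4 RO | I5→IntU
t=17  I5 RO | I6→DivU
t=18  I4 EX | I5 EX | I6 RO
t=19  I4 WR R1 | I5 WR R4
t=25  I6 EX
t=26  I6 WR R0
t=27  I7→DivU
t=28  I7 RO
t=35  I7 EX
t=36  I7 WR R2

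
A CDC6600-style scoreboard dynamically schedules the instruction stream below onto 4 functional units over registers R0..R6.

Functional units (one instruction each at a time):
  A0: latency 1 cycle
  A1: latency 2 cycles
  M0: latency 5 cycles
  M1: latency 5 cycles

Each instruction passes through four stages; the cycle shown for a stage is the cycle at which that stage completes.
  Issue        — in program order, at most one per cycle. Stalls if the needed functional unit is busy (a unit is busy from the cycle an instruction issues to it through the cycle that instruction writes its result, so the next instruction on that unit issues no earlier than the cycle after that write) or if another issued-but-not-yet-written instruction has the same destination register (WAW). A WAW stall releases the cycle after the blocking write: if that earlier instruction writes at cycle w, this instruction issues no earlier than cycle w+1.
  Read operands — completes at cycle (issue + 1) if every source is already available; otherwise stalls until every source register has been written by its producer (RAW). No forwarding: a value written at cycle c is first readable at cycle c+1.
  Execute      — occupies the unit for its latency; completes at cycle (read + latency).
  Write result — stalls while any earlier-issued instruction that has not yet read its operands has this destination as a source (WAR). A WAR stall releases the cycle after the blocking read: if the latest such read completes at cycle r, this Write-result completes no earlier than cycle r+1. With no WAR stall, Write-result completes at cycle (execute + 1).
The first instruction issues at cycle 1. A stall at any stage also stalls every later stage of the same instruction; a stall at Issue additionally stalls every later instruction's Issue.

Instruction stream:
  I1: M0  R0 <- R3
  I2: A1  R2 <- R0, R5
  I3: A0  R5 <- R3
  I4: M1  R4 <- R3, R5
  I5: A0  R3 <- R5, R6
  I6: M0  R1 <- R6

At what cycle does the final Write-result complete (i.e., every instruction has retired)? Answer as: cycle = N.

c1: I1 dispatched to M0
c2: I1 operands ready, I2 dispatched to A1
c3: I3 dispatched to A0
c4: I3 operands ready, I4 dispatched to M1
c5: I3 complete
c7: I1 complete
c8: R0←I1
c9: I2 operands ready
c10: R5←I3
c11: I2 complete, I4 operands ready, I5 dispatched to A0
c12: R2←I2, I5 operands ready, I6 dispatched to M0
c13: I5 complete, I6 operands ready
c14: R3←I5
c16: I4 complete
c17: R4←I4
c18: I6 complete
c19: R1←I6

cycle = 19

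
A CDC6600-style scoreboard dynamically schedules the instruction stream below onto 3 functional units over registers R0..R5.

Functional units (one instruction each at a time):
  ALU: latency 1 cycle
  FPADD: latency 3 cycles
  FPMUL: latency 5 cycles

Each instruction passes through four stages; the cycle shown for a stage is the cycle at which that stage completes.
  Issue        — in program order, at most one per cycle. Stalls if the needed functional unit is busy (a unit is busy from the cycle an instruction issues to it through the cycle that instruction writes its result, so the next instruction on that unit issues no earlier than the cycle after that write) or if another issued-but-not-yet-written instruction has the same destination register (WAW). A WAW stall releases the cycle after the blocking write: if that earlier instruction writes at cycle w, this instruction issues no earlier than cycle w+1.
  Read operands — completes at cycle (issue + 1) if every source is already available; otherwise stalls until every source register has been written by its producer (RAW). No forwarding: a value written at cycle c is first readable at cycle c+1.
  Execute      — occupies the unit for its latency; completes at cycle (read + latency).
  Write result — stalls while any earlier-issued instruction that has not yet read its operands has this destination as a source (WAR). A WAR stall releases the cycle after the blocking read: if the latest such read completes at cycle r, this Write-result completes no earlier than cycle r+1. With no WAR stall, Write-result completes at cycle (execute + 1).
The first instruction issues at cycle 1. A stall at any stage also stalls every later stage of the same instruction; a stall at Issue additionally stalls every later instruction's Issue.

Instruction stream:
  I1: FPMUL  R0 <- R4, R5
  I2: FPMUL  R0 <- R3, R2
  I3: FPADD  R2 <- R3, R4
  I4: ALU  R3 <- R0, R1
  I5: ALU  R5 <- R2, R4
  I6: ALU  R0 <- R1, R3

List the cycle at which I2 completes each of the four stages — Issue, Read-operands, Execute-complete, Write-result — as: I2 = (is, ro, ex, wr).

I2 = (9, 10, 15, 16)

  I1 | 1 | 2 | 7 | 8
  I2 | 9 | 10 | 15 | 16   struct: FPMUL busy until I1 writes@8
  I3 | 10 | 11 | 14 | 15
  I4 | 11 | 17 | 18 | 19   RAW R0: wait I2 write@16
  I5 | 20 | 21 | 22 | 23   struct: ALU busy until I4 writes@19
  I6 | 24 | 25 | 26 | 27   struct: ALU busy until I5 writes@23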